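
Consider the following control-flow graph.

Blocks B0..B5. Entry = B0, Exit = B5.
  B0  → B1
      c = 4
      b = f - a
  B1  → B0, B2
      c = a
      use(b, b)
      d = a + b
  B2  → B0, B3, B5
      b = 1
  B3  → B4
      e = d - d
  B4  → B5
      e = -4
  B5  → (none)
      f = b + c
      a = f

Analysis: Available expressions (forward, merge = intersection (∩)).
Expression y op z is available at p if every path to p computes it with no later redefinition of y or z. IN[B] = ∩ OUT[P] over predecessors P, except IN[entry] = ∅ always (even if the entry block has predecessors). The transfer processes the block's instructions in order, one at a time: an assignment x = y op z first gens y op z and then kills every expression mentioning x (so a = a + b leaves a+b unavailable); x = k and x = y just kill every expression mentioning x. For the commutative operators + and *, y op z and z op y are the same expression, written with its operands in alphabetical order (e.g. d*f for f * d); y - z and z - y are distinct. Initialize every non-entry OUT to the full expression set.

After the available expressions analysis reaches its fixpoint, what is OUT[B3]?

Converged values:
  B0:  IN={}  OUT={f-a}
  B1:  IN={f-a}  OUT={a+b, f-a}
  B2:  IN={a+b, f-a}  OUT={f-a}
  B3:  IN={f-a}  OUT={d-d, f-a}
  B4:  IN={d-d, f-a}  OUT={d-d, f-a}
  B5:  IN={f-a}  OUT={b+c}

Merge at B3: IN[B3] = OUT[B2] = {f-a}
Applying B3's transfer function to that IN value gives OUT[B3] (row B3 above).

Answer: {d-d, f-a}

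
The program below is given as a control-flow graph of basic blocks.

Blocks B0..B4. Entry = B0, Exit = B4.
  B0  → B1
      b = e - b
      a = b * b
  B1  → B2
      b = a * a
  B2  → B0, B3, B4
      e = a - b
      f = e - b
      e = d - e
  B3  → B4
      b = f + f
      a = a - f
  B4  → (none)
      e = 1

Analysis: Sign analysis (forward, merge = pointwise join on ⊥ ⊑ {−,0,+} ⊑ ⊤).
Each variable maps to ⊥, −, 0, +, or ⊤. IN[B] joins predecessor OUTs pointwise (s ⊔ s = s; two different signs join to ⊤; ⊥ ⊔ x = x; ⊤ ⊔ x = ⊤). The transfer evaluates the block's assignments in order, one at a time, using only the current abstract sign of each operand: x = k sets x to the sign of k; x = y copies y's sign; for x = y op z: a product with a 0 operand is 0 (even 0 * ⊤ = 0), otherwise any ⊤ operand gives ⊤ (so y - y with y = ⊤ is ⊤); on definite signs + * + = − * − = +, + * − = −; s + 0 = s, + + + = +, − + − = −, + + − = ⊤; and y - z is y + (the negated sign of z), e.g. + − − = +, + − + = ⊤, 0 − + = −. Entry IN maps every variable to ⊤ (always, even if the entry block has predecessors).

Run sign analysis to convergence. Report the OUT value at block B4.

Per-block solution:
  B0:  IN=(all ⊤)  OUT=(all ⊤)
  B1:  IN=(all ⊤)  OUT=(all ⊤)
  B2:  IN=(all ⊤)  OUT=(all ⊤)
  B3:  IN=(all ⊤)  OUT=(all ⊤)
  B4:  IN=(all ⊤)  OUT={e:+; rest ⊤}

Merge at B4: IN[B4] = OUT[B2] ⊔ OUT[B3] = {a: ⊤, b: ⊤, c: ⊤, d: ⊤, e: ⊤, f: ⊤}
Applying B4's transfer function to that IN value gives OUT[B4] (row B4 above).

Answer: {a: ⊤, b: ⊤, c: ⊤, d: ⊤, e: +, f: ⊤}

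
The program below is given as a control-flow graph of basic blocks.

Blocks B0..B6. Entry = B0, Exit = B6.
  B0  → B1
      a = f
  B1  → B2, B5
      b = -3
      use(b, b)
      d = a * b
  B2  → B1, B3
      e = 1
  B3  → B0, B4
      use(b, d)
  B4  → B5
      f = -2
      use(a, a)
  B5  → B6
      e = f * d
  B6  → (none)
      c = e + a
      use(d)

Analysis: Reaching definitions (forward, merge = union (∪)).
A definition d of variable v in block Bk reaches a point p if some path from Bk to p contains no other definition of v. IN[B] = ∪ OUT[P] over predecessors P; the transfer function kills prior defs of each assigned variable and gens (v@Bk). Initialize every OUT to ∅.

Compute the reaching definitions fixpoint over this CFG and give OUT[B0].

Answer: {a@B0, b@B1, d@B1, e@B2}

Working:
Per-block solution:
  B0: | IN={a@B0, b@B1, d@B1, e@B2} | OUT={a@B0, b@B1, d@B1, e@B2}
  B1: | IN={a@B0, b@B1, d@B1, e@B2} | OUT={a@B0, b@B1, d@B1, e@B2}
  B2: | IN={a@B0, b@B1, d@B1, e@B2} | OUT={a@B0, b@B1, d@B1, e@B2}
  B3: | IN={a@B0, b@B1, d@B1, e@B2} | OUT={a@B0, b@B1, d@B1, e@B2}
  B4: | IN={a@B0, b@B1, d@B1, e@B2} | OUT={a@B0, b@B1, d@B1, e@B2, f@B4}
  B5: | IN={a@B0, b@B1, d@B1, e@B2, f@B4} | OUT={a@B0, b@B1, d@B1, e@B5, f@B4}
  B6: | IN={a@B0, b@B1, d@B1, e@B5, f@B4} | OUT={a@B0, b@B1, c@B6, d@B1, e@B5, f@B4}

Merge at B0 (entry node, so the boundary value {} is joined with the incoming edge(s)): IN[B0] = {} ⊔ OUT[B3] = {a@B0, b@B1, d@B1, e@B2}
Applying B0's transfer function to that IN value gives OUT[B0] (row B0 above).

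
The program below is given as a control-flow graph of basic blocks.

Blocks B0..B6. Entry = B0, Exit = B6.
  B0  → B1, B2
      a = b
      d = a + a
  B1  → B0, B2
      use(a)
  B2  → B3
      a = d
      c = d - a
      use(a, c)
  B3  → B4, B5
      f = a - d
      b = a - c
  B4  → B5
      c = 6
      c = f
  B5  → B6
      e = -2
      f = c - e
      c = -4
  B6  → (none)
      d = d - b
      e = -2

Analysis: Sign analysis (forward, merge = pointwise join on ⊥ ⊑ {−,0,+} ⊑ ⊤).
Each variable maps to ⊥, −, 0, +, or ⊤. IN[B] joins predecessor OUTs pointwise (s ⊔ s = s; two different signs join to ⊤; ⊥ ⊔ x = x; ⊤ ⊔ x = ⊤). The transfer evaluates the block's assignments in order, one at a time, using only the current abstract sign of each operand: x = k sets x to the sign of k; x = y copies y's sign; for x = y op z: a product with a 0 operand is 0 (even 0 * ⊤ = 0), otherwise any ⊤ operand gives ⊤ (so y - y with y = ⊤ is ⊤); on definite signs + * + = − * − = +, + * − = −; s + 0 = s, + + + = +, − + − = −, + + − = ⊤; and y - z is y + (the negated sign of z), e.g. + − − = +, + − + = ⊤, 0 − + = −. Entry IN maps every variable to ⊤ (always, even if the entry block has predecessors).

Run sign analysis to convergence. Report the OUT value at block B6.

Per-block solution:
  B0:  IN=(all ⊤)  OUT=(all ⊤)
  B1:  IN=(all ⊤)  OUT=(all ⊤)
  B2:  IN=(all ⊤)  OUT=(all ⊤)
  B3:  IN=(all ⊤)  OUT=(all ⊤)
  B4:  IN=(all ⊤)  OUT=(all ⊤)
  B5:  IN=(all ⊤)  OUT={c:-, e:-; rest ⊤}
  B6:  IN={c:-, e:-; rest ⊤}  OUT={c:-, e:-; rest ⊤}

Merge at B6: IN[B6] = OUT[B5] = {a: ⊤, b: ⊤, c: -, d: ⊤, e: -, f: ⊤}
Applying B6's transfer function to that IN value gives OUT[B6] (row B6 above).

Answer: {a: ⊤, b: ⊤, c: -, d: ⊤, e: -, f: ⊤}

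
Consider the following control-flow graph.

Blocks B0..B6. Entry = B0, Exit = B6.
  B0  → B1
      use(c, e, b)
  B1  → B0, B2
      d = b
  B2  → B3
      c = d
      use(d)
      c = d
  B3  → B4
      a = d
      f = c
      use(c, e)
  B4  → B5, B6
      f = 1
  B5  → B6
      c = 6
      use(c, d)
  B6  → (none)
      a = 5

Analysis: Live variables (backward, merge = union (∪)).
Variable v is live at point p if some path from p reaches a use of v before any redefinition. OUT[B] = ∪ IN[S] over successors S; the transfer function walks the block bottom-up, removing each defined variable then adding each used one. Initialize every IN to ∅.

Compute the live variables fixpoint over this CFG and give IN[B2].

Answer: {d, e}

Derivation:
Fixpoint table:
  B0:  IN={b, c, e}  OUT={b, c, e}
  B1:  IN={b, c, e}  OUT={b, c, d, e}
  B2:  IN={d, e}  OUT={c, d, e}
  B3:  IN={c, d, e}  OUT={d}
  B4:  IN={d}  OUT={d}
  B5:  IN={d}  OUT={}
  B6:  IN={}  OUT={}

Merge at B2: OUT[B2] = IN[B3] = {c, d, e}
Applying B2's transfer function to that OUT value gives IN[B2] (row B2 above).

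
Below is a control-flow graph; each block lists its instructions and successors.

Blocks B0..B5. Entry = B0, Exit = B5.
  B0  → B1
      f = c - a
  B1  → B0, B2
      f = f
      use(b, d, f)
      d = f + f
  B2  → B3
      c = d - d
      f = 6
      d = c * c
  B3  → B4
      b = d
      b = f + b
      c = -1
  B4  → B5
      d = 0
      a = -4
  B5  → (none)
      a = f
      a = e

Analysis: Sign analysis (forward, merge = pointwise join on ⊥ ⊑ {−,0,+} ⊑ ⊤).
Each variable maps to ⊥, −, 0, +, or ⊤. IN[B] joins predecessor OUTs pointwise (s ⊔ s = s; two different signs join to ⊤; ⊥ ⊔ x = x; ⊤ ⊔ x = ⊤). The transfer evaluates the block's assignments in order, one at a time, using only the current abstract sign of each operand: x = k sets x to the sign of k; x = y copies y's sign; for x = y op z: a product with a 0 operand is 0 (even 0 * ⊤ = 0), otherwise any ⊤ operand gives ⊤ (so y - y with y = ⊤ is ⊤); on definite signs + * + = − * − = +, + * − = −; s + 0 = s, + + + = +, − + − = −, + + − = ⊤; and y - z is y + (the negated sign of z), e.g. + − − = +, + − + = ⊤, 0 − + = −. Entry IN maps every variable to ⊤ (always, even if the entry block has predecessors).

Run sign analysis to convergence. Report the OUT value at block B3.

Answer: {a: ⊤, b: ⊤, c: -, d: ⊤, e: ⊤, f: +}

Working:
Per-block solution:
  B0:  IN=(all ⊤)  OUT=(all ⊤)
  B1:  IN=(all ⊤)  OUT=(all ⊤)
  B2:  IN=(all ⊤)  OUT={f:+; rest ⊤}
  B3:  IN={f:+; rest ⊤}  OUT={c:-, f:+; rest ⊤}
  B4:  IN={c:-, f:+; rest ⊤}  OUT={a:-, c:-, d:0, f:+; rest ⊤}
  B5:  IN={a:-, c:-, d:0, f:+; rest ⊤}  OUT={c:-, d:0, f:+; rest ⊤}

Merge at B3: IN[B3] = OUT[B2] = {a: ⊤, b: ⊤, c: ⊤, d: ⊤, e: ⊤, f: +}
Applying B3's transfer function to that IN value gives OUT[B3] (row B3 above).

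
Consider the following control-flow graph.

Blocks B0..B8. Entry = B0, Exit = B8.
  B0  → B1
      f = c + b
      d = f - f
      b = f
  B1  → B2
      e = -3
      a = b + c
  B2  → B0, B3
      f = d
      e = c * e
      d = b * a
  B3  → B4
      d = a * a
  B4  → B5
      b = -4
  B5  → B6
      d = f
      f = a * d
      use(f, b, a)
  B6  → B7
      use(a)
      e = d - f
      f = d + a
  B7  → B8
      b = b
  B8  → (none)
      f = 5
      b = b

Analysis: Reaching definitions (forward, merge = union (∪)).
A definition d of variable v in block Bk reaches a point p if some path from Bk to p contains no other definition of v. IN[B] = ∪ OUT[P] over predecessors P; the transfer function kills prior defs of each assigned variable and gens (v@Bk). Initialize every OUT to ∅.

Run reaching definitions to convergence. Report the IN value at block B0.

Answer: {a@B1, b@B0, d@B2, e@B2, f@B2}

Working:
Per-block solution:
  B0: | IN={a@B1, b@B0, d@B2, e@B2, f@B2} | OUT={a@B1, b@B0, d@B0, e@B2, f@B0}
  B1: | IN={a@B1, b@B0, d@B0, e@B2, f@B0} | OUT={a@B1, b@B0, d@B0, e@B1, f@B0}
  B2: | IN={a@B1, b@B0, d@B0, e@B1, f@B0} | OUT={a@B1, b@B0, d@B2, e@B2, f@B2}
  B3: | IN={a@B1, b@B0, d@B2, e@B2, f@B2} | OUT={a@B1, b@B0, d@B3, e@B2, f@B2}
  B4: | IN={a@B1, b@B0, d@B3, e@B2, f@B2} | OUT={a@B1, b@B4, d@B3, e@B2, f@B2}
  B5: | IN={a@B1, b@B4, d@B3, e@B2, f@B2} | OUT={a@B1, b@B4, d@B5, e@B2, f@B5}
  B6: | IN={a@B1, b@B4, d@B5, e@B2, f@B5} | OUT={a@B1, b@B4, d@B5, e@B6, f@B6}
  B7: | IN={a@B1, b@B4, d@B5, e@B6, f@B6} | OUT={a@B1, b@B7, d@B5, e@B6, f@B6}
  B8: | IN={a@B1, b@B7, d@B5, e@B6, f@B6} | OUT={a@B1, b@B8, d@B5, e@B6, f@B8}

Merge at B0 (entry node, so the boundary value {} is joined with the incoming edge(s)): IN[B0] = {} ⊔ OUT[B2] = {a@B1, b@B0, d@B2, e@B2, f@B2}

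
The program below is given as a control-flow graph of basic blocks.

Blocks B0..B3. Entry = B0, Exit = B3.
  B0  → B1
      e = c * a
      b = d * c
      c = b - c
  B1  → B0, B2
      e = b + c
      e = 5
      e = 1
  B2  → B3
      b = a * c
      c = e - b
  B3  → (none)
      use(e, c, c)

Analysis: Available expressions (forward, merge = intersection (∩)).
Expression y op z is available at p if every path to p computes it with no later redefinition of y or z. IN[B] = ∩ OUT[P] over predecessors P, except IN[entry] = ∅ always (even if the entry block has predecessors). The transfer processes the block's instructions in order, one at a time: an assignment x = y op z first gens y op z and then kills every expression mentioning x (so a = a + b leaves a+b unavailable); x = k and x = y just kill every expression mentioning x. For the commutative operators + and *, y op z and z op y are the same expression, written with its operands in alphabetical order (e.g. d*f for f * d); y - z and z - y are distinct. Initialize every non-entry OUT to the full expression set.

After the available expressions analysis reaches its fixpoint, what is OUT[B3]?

Answer: {e-b}

Working:
Converged values:
  B0:  IN={}  OUT={}
  B1:  IN={}  OUT={b+c}
  B2:  IN={b+c}  OUT={e-b}
  B3:  IN={e-b}  OUT={e-b}

Merge at B3: IN[B3] = OUT[B2] = {e-b}
Applying B3's transfer function to that IN value gives OUT[B3] (row B3 above).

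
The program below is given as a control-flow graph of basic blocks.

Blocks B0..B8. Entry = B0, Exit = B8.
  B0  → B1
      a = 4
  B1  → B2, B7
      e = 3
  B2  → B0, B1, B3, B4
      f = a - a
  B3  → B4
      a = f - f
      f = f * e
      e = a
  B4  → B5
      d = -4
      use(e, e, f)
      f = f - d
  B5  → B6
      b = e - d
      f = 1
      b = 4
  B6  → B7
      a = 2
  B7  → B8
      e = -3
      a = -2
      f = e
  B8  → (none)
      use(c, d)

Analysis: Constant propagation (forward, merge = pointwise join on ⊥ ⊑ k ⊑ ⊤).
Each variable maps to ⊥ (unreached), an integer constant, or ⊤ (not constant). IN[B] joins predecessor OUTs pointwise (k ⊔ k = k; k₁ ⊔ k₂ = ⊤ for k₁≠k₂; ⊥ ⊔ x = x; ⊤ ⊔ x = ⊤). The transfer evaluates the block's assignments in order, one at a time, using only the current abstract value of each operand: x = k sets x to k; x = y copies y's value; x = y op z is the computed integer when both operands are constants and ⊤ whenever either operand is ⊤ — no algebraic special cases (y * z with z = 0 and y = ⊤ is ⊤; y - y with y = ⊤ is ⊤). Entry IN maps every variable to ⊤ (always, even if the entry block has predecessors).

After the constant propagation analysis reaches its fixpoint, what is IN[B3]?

Per-block solution:
  B0:  IN=(all ⊤)  OUT={a:4; rest ⊤}
  B1:  IN={a:4; rest ⊤}  OUT={a:4, e:3; rest ⊤}
  B2:  IN={a:4, e:3; rest ⊤}  OUT={a:4, e:3, f:0; rest ⊤}
  B3:  IN={a:4, e:3, f:0; rest ⊤}  OUT={a:0, e:0, f:0; rest ⊤}
  B4:  IN={f:0; rest ⊤}  OUT={d:-4, f:4; rest ⊤}
  B5:  IN={d:-4, f:4; rest ⊤}  OUT={b:4, d:-4, f:1; rest ⊤}
  B6:  IN={b:4, d:-4, f:1; rest ⊤}  OUT={a:2, b:4, d:-4, f:1; rest ⊤}
  B7:  IN=(all ⊤)  OUT={a:-2, e:-3, f:-3; rest ⊤}
  B8:  IN={a:-2, e:-3, f:-3; rest ⊤}  OUT={a:-2, e:-3, f:-3; rest ⊤}

Merge at B3: IN[B3] = OUT[B2] = {a: 4, b: ⊤, c: ⊤, d: ⊤, e: 3, f: 0}

Answer: {a: 4, b: ⊤, c: ⊤, d: ⊤, e: 3, f: 0}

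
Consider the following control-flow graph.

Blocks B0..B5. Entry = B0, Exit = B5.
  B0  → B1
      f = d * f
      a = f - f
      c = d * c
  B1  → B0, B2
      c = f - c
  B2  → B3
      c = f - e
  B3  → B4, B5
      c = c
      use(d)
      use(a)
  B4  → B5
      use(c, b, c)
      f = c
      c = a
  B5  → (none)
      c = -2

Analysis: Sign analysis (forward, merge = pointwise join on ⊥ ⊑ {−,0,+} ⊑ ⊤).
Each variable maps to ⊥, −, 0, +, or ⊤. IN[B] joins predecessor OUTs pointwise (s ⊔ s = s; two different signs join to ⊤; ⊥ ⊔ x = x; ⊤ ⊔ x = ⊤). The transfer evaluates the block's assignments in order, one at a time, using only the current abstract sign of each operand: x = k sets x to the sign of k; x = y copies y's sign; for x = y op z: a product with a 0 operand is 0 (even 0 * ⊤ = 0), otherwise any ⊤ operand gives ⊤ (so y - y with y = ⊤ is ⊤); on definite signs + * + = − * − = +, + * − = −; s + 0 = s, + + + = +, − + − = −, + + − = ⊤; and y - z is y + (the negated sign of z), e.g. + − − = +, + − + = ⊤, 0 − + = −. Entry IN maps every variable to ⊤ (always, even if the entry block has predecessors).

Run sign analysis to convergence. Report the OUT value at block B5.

Converged values:
  B0:  IN=(all ⊤)  OUT=(all ⊤)
  B1:  IN=(all ⊤)  OUT=(all ⊤)
  B2:  IN=(all ⊤)  OUT=(all ⊤)
  B3:  IN=(all ⊤)  OUT=(all ⊤)
  B4:  IN=(all ⊤)  OUT=(all ⊤)
  B5:  IN=(all ⊤)  OUT={c:-; rest ⊤}

Merge at B5: IN[B5] = OUT[B3] ⊔ OUT[B4] = {a: ⊤, b: ⊤, c: ⊤, d: ⊤, e: ⊤, f: ⊤}
Applying B5's transfer function to that IN value gives OUT[B5] (row B5 above).

Answer: {a: ⊤, b: ⊤, c: -, d: ⊤, e: ⊤, f: ⊤}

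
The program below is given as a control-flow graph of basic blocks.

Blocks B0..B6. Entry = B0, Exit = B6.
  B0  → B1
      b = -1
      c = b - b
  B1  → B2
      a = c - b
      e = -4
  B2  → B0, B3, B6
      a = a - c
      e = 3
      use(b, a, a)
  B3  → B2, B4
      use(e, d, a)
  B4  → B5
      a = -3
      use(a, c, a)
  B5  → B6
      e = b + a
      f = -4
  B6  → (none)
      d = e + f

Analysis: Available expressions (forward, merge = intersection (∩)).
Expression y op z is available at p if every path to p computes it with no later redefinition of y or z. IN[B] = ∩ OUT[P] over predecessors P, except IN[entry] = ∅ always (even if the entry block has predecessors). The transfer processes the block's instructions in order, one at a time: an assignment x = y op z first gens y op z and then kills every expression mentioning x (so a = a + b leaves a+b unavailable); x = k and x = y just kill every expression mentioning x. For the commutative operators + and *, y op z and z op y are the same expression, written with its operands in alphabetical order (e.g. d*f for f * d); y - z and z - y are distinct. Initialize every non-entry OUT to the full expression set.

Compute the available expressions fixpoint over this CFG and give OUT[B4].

Answer: {b-b, c-b}

Working:
Per-block solution:
  B0: | IN={} | OUT={b-b}
  B1: | IN={b-b} | OUT={b-b, c-b}
  B2: | IN={b-b, c-b} | OUT={b-b, c-b}
  B3: | IN={b-b, c-b} | OUT={b-b, c-b}
  B4: | IN={b-b, c-b} | OUT={b-b, c-b}
  B5: | IN={b-b, c-b} | OUT={a+b, b-b, c-b}
  B6: | IN={b-b, c-b} | OUT={b-b, c-b, e+f}

Merge at B4: IN[B4] = OUT[B3] = {b-b, c-b}
Applying B4's transfer function to that IN value gives OUT[B4] (row B4 above).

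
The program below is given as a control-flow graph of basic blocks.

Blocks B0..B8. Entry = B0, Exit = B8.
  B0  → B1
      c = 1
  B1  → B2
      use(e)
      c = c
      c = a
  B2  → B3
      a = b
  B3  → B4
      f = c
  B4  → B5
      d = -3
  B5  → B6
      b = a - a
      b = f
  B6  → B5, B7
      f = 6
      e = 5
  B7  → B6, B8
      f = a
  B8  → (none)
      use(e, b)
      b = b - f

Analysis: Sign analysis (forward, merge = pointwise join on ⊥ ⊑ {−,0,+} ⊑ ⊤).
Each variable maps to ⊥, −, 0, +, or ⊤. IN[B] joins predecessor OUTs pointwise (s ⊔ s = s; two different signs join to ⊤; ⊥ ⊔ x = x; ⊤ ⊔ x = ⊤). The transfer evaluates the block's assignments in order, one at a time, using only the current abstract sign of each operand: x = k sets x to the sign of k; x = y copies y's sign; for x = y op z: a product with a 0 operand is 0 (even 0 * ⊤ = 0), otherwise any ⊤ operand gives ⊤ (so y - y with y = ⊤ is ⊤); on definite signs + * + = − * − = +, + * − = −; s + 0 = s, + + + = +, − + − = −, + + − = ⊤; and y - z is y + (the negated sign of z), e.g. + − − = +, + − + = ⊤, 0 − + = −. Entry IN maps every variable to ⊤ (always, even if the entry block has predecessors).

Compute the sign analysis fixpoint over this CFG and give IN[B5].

Fixpoint table:
  B0:   IN=(all ⊤)   OUT={c:+; rest ⊤}
  B1:   IN={c:+; rest ⊤}   OUT=(all ⊤)
  B2:   IN=(all ⊤)   OUT=(all ⊤)
  B3:   IN=(all ⊤)   OUT=(all ⊤)
  B4:   IN=(all ⊤)   OUT={d:-; rest ⊤}
  B5:   IN={d:-; rest ⊤}   OUT={d:-; rest ⊤}
  B6:   IN={d:-; rest ⊤}   OUT={d:-, e:+, f:+; rest ⊤}
  B7:   IN={d:-, e:+, f:+; rest ⊤}   OUT={d:-, e:+; rest ⊤}
  B8:   IN={d:-, e:+; rest ⊤}   OUT={d:-, e:+; rest ⊤}

Merge at B5: IN[B5] = OUT[B4] ⊔ OUT[B6] = {a: ⊤, b: ⊤, c: ⊤, d: -, e: ⊤, f: ⊤}

Answer: {a: ⊤, b: ⊤, c: ⊤, d: -, e: ⊤, f: ⊤}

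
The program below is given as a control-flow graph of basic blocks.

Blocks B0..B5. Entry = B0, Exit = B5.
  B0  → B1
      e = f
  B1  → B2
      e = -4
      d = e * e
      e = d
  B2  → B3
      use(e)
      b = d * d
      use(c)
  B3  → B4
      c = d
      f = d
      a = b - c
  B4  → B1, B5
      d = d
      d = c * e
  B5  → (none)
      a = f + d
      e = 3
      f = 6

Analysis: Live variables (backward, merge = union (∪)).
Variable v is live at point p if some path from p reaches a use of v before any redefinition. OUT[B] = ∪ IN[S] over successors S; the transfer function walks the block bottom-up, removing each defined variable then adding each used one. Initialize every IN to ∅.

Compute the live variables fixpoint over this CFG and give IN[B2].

Answer: {c, d, e}

Derivation:
Per-block solution:
  B0:  IN={c, f}  OUT={c}
  B1:  IN={c}  OUT={c, d, e}
  B2:  IN={c, d, e}  OUT={b, d, e}
  B3:  IN={b, d, e}  OUT={c, d, e, f}
  B4:  IN={c, d, e, f}  OUT={c, d, f}
  B5:  IN={d, f}  OUT={}

Merge at B2: OUT[B2] = IN[B3] = {b, d, e}
Applying B2's transfer function to that OUT value gives IN[B2] (row B2 above).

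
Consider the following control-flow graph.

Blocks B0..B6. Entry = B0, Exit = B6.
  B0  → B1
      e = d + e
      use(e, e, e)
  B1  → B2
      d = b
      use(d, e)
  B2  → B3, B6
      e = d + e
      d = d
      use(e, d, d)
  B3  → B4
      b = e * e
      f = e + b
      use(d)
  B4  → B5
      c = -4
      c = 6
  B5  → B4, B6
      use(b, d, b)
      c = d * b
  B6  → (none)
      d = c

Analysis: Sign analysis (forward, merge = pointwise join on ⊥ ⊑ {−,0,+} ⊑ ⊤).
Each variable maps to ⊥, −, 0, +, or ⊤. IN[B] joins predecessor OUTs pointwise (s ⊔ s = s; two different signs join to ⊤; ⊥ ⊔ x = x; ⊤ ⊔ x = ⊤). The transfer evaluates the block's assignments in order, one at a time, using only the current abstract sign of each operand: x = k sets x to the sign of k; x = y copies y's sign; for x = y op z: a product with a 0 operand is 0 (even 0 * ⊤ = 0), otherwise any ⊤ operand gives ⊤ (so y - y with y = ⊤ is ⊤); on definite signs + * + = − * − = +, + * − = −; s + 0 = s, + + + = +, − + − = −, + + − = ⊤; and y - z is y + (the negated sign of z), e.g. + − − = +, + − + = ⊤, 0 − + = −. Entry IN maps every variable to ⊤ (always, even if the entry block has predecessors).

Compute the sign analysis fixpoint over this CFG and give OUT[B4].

Fixpoint table:
  B0:   IN=(all ⊤)   OUT=(all ⊤)
  B1:   IN=(all ⊤)   OUT=(all ⊤)
  B2:   IN=(all ⊤)   OUT=(all ⊤)
  B3:   IN=(all ⊤)   OUT=(all ⊤)
  B4:   IN=(all ⊤)   OUT={c:+; rest ⊤}
  B5:   IN={c:+; rest ⊤}   OUT=(all ⊤)
  B6:   IN=(all ⊤)   OUT=(all ⊤)

Merge at B4: IN[B4] = OUT[B3] ⊔ OUT[B5] = {a: ⊤, b: ⊤, c: ⊤, d: ⊤, e: ⊤, f: ⊤}
Applying B4's transfer function to that IN value gives OUT[B4] (row B4 above).

Answer: {a: ⊤, b: ⊤, c: +, d: ⊤, e: ⊤, f: ⊤}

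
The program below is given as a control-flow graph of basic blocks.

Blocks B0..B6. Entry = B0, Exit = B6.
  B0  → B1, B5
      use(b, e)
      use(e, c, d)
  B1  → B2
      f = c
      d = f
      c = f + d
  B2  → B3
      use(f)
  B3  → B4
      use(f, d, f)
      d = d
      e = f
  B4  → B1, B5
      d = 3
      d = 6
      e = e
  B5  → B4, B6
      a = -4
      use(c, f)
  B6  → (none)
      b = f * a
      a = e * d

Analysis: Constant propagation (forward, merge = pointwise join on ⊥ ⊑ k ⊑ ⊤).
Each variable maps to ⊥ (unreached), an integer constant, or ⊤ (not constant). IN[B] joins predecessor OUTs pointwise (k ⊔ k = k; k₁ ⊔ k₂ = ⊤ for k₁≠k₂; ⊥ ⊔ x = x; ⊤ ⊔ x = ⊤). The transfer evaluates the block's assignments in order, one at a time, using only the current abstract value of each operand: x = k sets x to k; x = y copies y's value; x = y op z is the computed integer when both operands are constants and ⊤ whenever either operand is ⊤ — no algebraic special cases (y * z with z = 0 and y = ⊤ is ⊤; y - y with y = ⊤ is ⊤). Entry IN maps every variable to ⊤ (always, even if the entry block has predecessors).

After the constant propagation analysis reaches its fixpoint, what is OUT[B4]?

Per-block solution:
  B0:   IN=(all ⊤)   OUT=(all ⊤)
  B1:   IN=(all ⊤)   OUT=(all ⊤)
  B2:   IN=(all ⊤)   OUT=(all ⊤)
  B3:   IN=(all ⊤)   OUT=(all ⊤)
  B4:   IN=(all ⊤)   OUT={d:6; rest ⊤}
  B5:   IN=(all ⊤)   OUT={a:-4; rest ⊤}
  B6:   IN={a:-4; rest ⊤}   OUT=(all ⊤)

Merge at B4: IN[B4] = OUT[B3] ⊔ OUT[B5] = {a: ⊤, b: ⊤, c: ⊤, d: ⊤, e: ⊤, f: ⊤}
Applying B4's transfer function to that IN value gives OUT[B4] (row B4 above).

Answer: {a: ⊤, b: ⊤, c: ⊤, d: 6, e: ⊤, f: ⊤}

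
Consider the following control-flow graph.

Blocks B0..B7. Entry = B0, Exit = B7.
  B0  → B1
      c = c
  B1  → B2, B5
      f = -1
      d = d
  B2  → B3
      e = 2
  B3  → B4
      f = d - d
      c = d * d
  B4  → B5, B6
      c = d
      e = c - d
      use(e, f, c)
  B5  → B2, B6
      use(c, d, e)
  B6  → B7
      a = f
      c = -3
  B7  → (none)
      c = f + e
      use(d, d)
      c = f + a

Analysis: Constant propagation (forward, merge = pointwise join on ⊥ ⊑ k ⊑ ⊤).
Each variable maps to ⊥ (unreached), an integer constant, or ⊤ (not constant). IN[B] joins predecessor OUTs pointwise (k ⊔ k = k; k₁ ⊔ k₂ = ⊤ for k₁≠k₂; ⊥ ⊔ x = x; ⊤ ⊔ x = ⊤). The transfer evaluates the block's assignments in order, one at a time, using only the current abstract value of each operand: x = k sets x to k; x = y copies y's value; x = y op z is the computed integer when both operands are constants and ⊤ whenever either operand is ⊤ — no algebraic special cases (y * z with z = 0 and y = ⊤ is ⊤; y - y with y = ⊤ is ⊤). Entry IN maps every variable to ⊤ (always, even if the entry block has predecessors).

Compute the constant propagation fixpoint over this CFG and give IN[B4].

Converged values:
  B0:  IN=(all ⊤)  OUT=(all ⊤)
  B1:  IN=(all ⊤)  OUT={f:-1; rest ⊤}
  B2:  IN=(all ⊤)  OUT={e:2; rest ⊤}
  B3:  IN={e:2; rest ⊤}  OUT={e:2; rest ⊤}
  B4:  IN={e:2; rest ⊤}  OUT=(all ⊤)
  B5:  IN=(all ⊤)  OUT=(all ⊤)
  B6:  IN=(all ⊤)  OUT={c:-3; rest ⊤}
  B7:  IN={c:-3; rest ⊤}  OUT=(all ⊤)

Merge at B4: IN[B4] = OUT[B3] = {a: ⊤, b: ⊤, c: ⊤, d: ⊤, e: 2, f: ⊤}

Answer: {a: ⊤, b: ⊤, c: ⊤, d: ⊤, e: 2, f: ⊤}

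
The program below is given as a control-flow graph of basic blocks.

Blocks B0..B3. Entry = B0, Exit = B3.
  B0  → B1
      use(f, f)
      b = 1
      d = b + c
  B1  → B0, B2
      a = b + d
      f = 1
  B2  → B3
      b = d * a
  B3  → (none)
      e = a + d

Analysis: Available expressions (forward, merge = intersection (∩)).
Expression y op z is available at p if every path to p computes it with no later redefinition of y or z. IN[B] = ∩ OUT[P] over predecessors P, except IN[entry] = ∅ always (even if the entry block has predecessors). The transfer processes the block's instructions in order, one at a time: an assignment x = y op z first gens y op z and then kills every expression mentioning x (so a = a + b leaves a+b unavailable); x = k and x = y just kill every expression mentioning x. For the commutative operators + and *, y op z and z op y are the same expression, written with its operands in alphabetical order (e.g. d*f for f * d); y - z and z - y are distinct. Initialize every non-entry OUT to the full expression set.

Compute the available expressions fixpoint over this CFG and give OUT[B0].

Fixpoint table:
  B0: | IN={} | OUT={b+c}
  B1: | IN={b+c} | OUT={b+c, b+d}
  B2: | IN={b+c, b+d} | OUT={a*d}
  B3: | IN={a*d} | OUT={a*d, a+d}

Merge at B0 (entry node, so the boundary value {} is joined with the incoming edge(s)): IN[B0] = {} ∩ OUT[B1] = {}
Applying B0's transfer function to that IN value gives OUT[B0] (row B0 above).

Answer: {b+c}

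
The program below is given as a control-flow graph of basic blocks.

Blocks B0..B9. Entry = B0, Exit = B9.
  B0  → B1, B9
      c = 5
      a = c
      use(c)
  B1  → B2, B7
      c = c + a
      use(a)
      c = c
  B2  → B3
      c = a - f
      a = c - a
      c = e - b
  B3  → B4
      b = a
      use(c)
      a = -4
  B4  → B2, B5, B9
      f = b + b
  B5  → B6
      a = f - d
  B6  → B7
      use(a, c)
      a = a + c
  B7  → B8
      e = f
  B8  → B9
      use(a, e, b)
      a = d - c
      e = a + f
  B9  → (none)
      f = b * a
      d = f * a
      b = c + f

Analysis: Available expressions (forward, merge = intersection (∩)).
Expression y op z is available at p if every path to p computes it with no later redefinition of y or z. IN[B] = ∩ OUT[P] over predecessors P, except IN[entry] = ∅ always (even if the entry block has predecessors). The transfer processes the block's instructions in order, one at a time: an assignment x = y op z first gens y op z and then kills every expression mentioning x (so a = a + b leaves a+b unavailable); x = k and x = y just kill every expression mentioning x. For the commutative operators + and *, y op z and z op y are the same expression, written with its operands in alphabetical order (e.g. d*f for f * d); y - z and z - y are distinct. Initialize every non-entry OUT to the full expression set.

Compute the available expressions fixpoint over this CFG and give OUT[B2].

Converged values:
  B0:  IN={}  OUT={}
  B1:  IN={}  OUT={}
  B2:  IN={}  OUT={e-b}
  B3:  IN={e-b}  OUT={}
  B4:  IN={}  OUT={b+b}
  B5:  IN={b+b}  OUT={b+b, f-d}
  B6:  IN={b+b, f-d}  OUT={b+b, f-d}
  B7:  IN={}  OUT={}
  B8:  IN={}  OUT={a+f, d-c}
  B9:  IN={}  OUT={a*f, c+f}

Merge at B2: IN[B2] = OUT[B1] ∩ OUT[B4] = {}
Applying B2's transfer function to that IN value gives OUT[B2] (row B2 above).

Answer: {e-b}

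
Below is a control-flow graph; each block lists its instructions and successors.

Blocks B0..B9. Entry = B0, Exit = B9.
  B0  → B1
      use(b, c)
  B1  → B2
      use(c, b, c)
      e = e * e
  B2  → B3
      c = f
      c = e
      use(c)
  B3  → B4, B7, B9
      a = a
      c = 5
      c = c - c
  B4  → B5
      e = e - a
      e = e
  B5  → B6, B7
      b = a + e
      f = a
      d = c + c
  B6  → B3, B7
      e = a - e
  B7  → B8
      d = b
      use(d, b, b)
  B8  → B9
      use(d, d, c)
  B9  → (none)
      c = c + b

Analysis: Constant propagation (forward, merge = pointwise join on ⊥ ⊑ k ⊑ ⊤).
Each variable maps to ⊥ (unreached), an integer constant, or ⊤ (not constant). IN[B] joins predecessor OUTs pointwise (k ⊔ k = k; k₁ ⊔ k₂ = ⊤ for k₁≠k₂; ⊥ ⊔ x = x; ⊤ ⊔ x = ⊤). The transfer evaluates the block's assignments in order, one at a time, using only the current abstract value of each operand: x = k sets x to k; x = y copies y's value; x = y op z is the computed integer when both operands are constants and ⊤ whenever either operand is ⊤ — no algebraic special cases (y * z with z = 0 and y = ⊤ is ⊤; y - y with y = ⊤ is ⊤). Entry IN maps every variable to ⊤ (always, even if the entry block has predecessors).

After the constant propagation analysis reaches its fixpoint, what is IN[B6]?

Answer: {a: ⊤, b: ⊤, c: 0, d: 0, e: ⊤, f: ⊤}

Trace:
Fixpoint table:
  B0:   IN=(all ⊤)   OUT=(all ⊤)
  B1:   IN=(all ⊤)   OUT=(all ⊤)
  B2:   IN=(all ⊤)   OUT=(all ⊤)
  B3:   IN=(all ⊤)   OUT={c:0; rest ⊤}
  B4:   IN={c:0; rest ⊤}   OUT={c:0; rest ⊤}
  B5:   IN={c:0; rest ⊤}   OUT={c:0, d:0; rest ⊤}
  B6:   IN={c:0, d:0; rest ⊤}   OUT={c:0, d:0; rest ⊤}
  B7:   IN={c:0; rest ⊤}   OUT={c:0; rest ⊤}
  B8:   IN={c:0; rest ⊤}   OUT={c:0; rest ⊤}
  B9:   IN={c:0; rest ⊤}   OUT=(all ⊤)

Merge at B6: IN[B6] = OUT[B5] = {a: ⊤, b: ⊤, c: 0, d: 0, e: ⊤, f: ⊤}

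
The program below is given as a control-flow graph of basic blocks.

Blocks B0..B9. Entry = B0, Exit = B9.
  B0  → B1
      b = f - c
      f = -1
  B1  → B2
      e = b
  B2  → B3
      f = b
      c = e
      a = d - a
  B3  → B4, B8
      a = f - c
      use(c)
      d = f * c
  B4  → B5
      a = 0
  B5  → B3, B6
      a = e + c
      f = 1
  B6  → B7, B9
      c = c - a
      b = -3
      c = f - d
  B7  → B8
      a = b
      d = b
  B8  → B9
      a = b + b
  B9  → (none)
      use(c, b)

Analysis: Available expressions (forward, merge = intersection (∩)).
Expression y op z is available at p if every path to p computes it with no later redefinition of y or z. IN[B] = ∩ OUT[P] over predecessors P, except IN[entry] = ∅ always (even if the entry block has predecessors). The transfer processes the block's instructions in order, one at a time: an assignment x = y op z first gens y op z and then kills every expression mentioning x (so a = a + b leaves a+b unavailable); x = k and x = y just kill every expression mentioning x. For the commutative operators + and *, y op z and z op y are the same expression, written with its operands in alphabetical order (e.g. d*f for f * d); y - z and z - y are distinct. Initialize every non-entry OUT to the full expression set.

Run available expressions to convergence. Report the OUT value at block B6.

Answer: {f-d}

Working:
Fixpoint table:
  B0:   IN={}   OUT={}
  B1:   IN={}   OUT={}
  B2:   IN={}   OUT={}
  B3:   IN={}   OUT={c*f, f-c}
  B4:   IN={c*f, f-c}   OUT={c*f, f-c}
  B5:   IN={c*f, f-c}   OUT={c+e}
  B6:   IN={c+e}   OUT={f-d}
  B7:   IN={f-d}   OUT={}
  B8:   IN={}   OUT={b+b}
  B9:   IN={}   OUT={}

Merge at B6: IN[B6] = OUT[B5] = {c+e}
Applying B6's transfer function to that IN value gives OUT[B6] (row B6 above).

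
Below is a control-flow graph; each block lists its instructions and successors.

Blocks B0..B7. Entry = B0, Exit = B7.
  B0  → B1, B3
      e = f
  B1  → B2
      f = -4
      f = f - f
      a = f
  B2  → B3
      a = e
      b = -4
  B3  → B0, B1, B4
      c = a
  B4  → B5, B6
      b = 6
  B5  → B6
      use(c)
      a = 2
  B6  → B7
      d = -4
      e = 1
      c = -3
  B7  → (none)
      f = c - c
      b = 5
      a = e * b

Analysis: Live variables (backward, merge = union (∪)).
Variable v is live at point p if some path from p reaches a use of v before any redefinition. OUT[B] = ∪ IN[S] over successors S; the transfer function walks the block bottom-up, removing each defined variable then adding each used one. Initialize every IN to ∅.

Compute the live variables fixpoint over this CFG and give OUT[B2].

Answer: {a, e, f}

Trace:
Converged values:
  B0:   IN={a, f}   OUT={a, e, f}
  B1:   IN={e}   OUT={e, f}
  B2:   IN={e, f}   OUT={a, e, f}
  B3:   IN={a, e, f}   OUT={a, c, e, f}
  B4:   IN={c}   OUT={c}
  B5:   IN={c}   OUT={}
  B6:   IN={}   OUT={c, e}
  B7:   IN={c, e}   OUT={}

Merge at B2: OUT[B2] = IN[B3] = {a, e, f}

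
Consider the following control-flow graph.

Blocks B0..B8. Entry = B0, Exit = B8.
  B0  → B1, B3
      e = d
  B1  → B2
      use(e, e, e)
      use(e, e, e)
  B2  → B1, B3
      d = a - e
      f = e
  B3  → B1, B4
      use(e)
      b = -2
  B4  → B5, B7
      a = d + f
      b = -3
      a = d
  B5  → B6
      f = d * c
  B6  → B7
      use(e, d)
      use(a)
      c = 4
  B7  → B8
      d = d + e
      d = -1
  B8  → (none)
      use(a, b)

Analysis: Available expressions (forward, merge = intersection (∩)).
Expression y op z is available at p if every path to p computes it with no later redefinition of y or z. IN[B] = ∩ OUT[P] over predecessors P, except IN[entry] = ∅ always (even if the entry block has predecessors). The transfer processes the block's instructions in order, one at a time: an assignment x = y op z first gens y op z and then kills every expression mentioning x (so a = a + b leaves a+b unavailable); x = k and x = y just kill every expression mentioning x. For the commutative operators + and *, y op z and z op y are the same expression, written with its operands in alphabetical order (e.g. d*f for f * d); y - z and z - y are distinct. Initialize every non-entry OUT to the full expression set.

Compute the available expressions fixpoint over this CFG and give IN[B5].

Converged values:
  B0: | IN={} | OUT={}
  B1: | IN={} | OUT={}
  B2: | IN={} | OUT={a-e}
  B3: | IN={} | OUT={}
  B4: | IN={} | OUT={d+f}
  B5: | IN={d+f} | OUT={c*d}
  B6: | IN={c*d} | OUT={}
  B7: | IN={} | OUT={}
  B8: | IN={} | OUT={}

Merge at B5: IN[B5] = OUT[B4] = {d+f}

Answer: {d+f}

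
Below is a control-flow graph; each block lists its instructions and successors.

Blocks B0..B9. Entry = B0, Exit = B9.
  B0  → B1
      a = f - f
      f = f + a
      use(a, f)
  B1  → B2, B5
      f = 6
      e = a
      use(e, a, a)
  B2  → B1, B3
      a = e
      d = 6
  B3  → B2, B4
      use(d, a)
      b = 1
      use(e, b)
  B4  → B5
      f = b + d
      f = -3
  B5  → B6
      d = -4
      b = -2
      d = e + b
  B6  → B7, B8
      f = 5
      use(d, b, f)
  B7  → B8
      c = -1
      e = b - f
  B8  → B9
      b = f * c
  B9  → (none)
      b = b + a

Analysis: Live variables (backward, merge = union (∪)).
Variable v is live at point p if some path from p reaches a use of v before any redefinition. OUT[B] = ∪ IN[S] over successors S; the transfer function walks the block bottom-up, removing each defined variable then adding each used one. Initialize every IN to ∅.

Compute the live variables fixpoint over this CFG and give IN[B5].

Fixpoint table:
  B0: | IN={c, f} | OUT={a, c}
  B1: | IN={a, c} | OUT={a, c, e}
  B2: | IN={c, e} | OUT={a, c, d, e}
  B3: | IN={a, c, d, e} | OUT={a, b, c, d, e}
  B4: | IN={a, b, c, d, e} | OUT={a, c, e}
  B5: | IN={a, c, e} | OUT={a, b, c, d}
  B6: | IN={a, b, c, d} | OUT={a, b, c, f}
  B7: | IN={a, b, f} | OUT={a, c, f}
  B8: | IN={a, c, f} | OUT={a, b}
  B9: | IN={a, b} | OUT={}

Merge at B5: OUT[B5] = IN[B6] = {a, b, c, d}
Applying B5's transfer function to that OUT value gives IN[B5] (row B5 above).

Answer: {a, c, e}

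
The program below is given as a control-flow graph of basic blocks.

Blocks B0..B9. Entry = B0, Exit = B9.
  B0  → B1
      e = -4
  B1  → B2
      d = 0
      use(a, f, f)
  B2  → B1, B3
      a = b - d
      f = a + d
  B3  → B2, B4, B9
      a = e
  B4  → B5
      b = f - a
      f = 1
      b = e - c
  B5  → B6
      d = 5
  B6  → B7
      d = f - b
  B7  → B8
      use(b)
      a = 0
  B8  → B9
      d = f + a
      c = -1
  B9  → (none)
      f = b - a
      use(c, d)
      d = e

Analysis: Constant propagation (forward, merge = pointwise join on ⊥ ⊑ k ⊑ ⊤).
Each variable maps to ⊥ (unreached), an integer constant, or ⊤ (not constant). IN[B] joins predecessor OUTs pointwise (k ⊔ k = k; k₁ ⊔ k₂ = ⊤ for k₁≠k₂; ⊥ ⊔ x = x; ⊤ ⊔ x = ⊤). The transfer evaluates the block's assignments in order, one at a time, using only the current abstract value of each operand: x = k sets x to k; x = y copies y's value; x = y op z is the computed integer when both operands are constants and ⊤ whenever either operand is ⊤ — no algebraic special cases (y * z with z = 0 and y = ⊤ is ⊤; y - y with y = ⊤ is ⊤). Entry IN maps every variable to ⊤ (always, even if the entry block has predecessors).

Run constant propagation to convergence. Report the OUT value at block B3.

Converged values:
  B0:   IN=(all ⊤)   OUT={e:-4; rest ⊤}
  B1:   IN={e:-4; rest ⊤}   OUT={d:0, e:-4; rest ⊤}
  B2:   IN={d:0, e:-4; rest ⊤}   OUT={d:0, e:-4; rest ⊤}
  B3:   IN={d:0, e:-4; rest ⊤}   OUT={a:-4, d:0, e:-4; rest ⊤}
  B4:   IN={a:-4, d:0, e:-4; rest ⊤}   OUT={a:-4, d:0, e:-4, f:1; rest ⊤}
  B5:   IN={a:-4, d:0, e:-4, f:1; rest ⊤}   OUT={a:-4, d:5, e:-4, f:1; rest ⊤}
  B6:   IN={a:-4, d:5, e:-4, f:1; rest ⊤}   OUT={a:-4, e:-4, f:1; rest ⊤}
  B7:   IN={a:-4, e:-4, f:1; rest ⊤}   OUT={a:0, e:-4, f:1; rest ⊤}
  B8:   IN={a:0, e:-4, f:1; rest ⊤}   OUT={a:0, c:-1, d:1, e:-4, f:1; rest ⊤}
  B9:   IN={e:-4; rest ⊤}   OUT={d:-4, e:-4; rest ⊤}

Merge at B3: IN[B3] = OUT[B2] = {a: ⊤, b: ⊤, c: ⊤, d: 0, e: -4, f: ⊤}
Applying B3's transfer function to that IN value gives OUT[B3] (row B3 above).

Answer: {a: -4, b: ⊤, c: ⊤, d: 0, e: -4, f: ⊤}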